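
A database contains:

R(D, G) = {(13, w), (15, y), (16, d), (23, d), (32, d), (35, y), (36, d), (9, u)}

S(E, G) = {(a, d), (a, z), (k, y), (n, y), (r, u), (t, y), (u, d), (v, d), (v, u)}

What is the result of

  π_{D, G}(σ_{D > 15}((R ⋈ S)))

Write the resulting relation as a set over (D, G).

{(16, d), (23, d), (32, d), (35, y), (36, d)}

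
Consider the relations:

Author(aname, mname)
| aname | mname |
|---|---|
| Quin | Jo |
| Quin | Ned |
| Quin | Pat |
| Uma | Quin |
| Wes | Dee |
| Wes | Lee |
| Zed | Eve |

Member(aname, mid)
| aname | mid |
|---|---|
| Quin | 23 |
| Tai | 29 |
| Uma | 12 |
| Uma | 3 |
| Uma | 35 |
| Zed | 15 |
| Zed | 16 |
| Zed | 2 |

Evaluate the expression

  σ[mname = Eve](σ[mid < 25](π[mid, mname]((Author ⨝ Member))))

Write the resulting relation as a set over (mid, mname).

{(15, Eve), (16, Eve), (2, Eve)}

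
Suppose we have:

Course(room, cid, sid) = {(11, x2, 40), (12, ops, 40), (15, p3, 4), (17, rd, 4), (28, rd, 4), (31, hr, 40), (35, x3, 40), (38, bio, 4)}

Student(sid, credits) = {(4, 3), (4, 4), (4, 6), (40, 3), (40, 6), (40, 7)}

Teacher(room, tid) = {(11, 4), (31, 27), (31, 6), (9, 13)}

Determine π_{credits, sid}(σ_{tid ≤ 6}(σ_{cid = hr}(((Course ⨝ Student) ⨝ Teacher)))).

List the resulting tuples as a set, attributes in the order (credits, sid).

Course ⋈ Student (natural join on sid): {(11, x2, 40, 3), (11, x2, 40, 6), (11, x2, 40, 7), (12, ops, 40, 3), (12, ops, 40, 6), (12, ops, 40, 7), (15, p3, 4, 3), (15, p3, 4, 4), (15, p3, 4, 6), (17, rd, 4, 3), (17, rd, 4, 4), (17, rd, 4, 6), (28, rd, 4, 3), (28, rd, 4, 4), (28, rd, 4, 6), (31, hr, 40, 3), (31, hr, 40, 6), (31, hr, 40, 7), (35, x3, 40, 3), (35, x3, 40, 6), (35, x3, 40, 7), (38, bio, 4, 3), (38, bio, 4, 4), (38, bio, 4, 6)}
(Course ⨝ Student) ⋈ Teacher (natural join on room): {(11, x2, 40, 3, 4), (11, x2, 40, 6, 4), (11, x2, 40, 7, 4), (31, hr, 40, 3, 27), (31, hr, 40, 3, 6), (31, hr, 40, 6, 27), (31, hr, 40, 6, 6), (31, hr, 40, 7, 27), (31, hr, 40, 7, 6)}
Selection cid = hr: {(31, hr, 40, 3, 27), (31, hr, 40, 3, 6), (31, hr, 40, 6, 27), (31, hr, 40, 6, 6), (31, hr, 40, 7, 27), (31, hr, 40, 7, 6)}
Selection tid ≤ 6: {(31, hr, 40, 3, 6), (31, hr, 40, 6, 6), (31, hr, 40, 7, 6)}
π[credits, sid]: project onto (credits, sid) → {(3, 40), (6, 40), (7, 40)}

{(3, 40), (6, 40), (7, 40)}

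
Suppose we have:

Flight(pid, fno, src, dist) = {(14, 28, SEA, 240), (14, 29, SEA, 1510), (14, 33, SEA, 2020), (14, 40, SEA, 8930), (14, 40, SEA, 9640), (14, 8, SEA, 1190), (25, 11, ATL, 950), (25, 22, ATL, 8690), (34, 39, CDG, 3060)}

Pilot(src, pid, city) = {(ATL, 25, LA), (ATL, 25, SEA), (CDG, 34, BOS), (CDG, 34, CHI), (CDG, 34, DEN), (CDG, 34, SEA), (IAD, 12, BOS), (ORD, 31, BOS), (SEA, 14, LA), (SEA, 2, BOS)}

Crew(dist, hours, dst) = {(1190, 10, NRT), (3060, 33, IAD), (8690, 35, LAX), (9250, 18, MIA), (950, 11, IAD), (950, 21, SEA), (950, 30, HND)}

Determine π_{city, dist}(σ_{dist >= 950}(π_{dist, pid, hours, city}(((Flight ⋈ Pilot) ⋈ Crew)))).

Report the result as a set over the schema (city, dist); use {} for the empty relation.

Joining Flight and Pilot on pid, src yields {(14, 28, SEA, 240, LA), (14, 29, SEA, 1510, LA), (14, 33, SEA, 2020, LA), (14, 40, SEA, 8930, LA), (14, 40, SEA, 9640, LA), (14, 8, SEA, 1190, LA), (25, 11, ATL, 950, LA), (25, 11, ATL, 950, SEA), (25, 22, ATL, 8690, LA), (25, 22, ATL, 8690, SEA), (34, 39, CDG, 3060, BOS), (34, 39, CDG, 3060, CHI), (34, 39, CDG, 3060, DEN), (34, 39, CDG, 3060, SEA)}.
Joining (Flight ⋈ Pilot) and Crew on dist yields {(14, 8, SEA, 1190, LA, 10, NRT), (25, 11, ATL, 950, LA, 11, IAD), (25, 11, ATL, 950, LA, 21, SEA), (25, 11, ATL, 950, LA, 30, HND), (25, 11, ATL, 950, SEA, 11, IAD), (25, 11, ATL, 950, SEA, 21, SEA), (25, 11, ATL, 950, SEA, 30, HND), (25, 22, ATL, 8690, LA, 35, LAX), (25, 22, ATL, 8690, SEA, 35, LAX), (34, 39, CDG, 3060, BOS, 33, IAD), (34, 39, CDG, 3060, CHI, 33, IAD), (34, 39, CDG, 3060, DEN, 33, IAD), (34, 39, CDG, 3060, SEA, 33, IAD)}.
Projecting to dist, pid, hours, city: {(1190, 14, 10, LA), (3060, 34, 33, BOS), (3060, 34, 33, CHI), (3060, 34, 33, DEN), (3060, 34, 33, SEA), (8690, 25, 35, LA), (8690, 25, 35, SEA), (950, 25, 11, LA), (950, 25, 11, SEA), (950, 25, 21, LA), (950, 25, 21, SEA), (950, 25, 30, LA), (950, 25, 30, SEA)}
Apply σ_{dist >= 950}; surviving tuples: {(1190, 14, 10, LA), (3060, 34, 33, BOS), (3060, 34, 33, CHI), (3060, 34, 33, DEN), (3060, 34, 33, SEA), (8690, 25, 35, LA), (8690, 25, 35, SEA), (950, 25, 11, LA), (950, 25, 11, SEA), (950, 25, 21, LA), (950, 25, 21, SEA), (950, 25, 30, LA), (950, 25, 30, SEA)}
Projecting to city, dist (4 duplicate(s) eliminated): {(BOS, 3060), (CHI, 3060), (DEN, 3060), (LA, 1190), (LA, 8690), (LA, 950), (SEA, 3060), (SEA, 8690), (SEA, 950)}

{(BOS, 3060), (CHI, 3060), (DEN, 3060), (LA, 1190), (LA, 8690), (LA, 950), (SEA, 3060), (SEA, 8690), (SEA, 950)}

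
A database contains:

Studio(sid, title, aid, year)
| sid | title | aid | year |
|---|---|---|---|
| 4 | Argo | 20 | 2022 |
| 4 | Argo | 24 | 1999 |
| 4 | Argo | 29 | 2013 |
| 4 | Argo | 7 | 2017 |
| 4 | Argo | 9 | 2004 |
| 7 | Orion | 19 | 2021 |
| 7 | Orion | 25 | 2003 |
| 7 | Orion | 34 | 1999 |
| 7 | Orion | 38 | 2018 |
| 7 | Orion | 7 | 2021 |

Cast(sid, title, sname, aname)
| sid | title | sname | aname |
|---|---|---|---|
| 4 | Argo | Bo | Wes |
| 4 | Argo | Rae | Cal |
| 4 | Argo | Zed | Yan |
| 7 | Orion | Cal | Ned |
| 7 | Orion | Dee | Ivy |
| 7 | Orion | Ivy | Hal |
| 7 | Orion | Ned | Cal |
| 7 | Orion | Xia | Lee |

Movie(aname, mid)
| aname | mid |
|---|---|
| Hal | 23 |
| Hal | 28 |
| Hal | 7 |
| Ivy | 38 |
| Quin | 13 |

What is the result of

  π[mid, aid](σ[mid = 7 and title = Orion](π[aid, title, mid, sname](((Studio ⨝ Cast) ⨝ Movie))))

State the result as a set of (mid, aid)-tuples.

Natural join on sid, title: {(4, Argo, 20, 2022, Bo, Wes), (4, Argo, 20, 2022, Rae, Cal), (4, Argo, 20, 2022, Zed, Yan), (4, Argo, 24, 1999, Bo, Wes), (4, Argo, 24, 1999, Rae, Cal), (4, Argo, 24, 1999, Zed, Yan), (4, Argo, 29, 2013, Bo, Wes), (4, Argo, 29, 2013, Rae, Cal), (4, Argo, 29, 2013, Zed, Yan), (4, Argo, 7, 2017, Bo, Wes), (4, Argo, 7, 2017, Rae, Cal), (4, Argo, 7, 2017, Zed, Yan), (4, Argo, 9, 2004, Bo, Wes), (4, Argo, 9, 2004, Rae, Cal), (4, Argo, 9, 2004, Zed, Yan), (7, Orion, 19, 2021, Cal, Ned), (7, Orion, 19, 2021, Dee, Ivy), (7, Orion, 19, 2021, Ivy, Hal), (7, Orion, 19, 2021, Ned, Cal), (7, Orion, 19, 2021, Xia, Lee), (7, Orion, 25, 2003, Cal, Ned), (7, Orion, 25, 2003, Dee, Ivy), (7, Orion, 25, 2003, Ivy, Hal), (7, Orion, 25, 2003, Ned, Cal), (7, Orion, 25, 2003, Xia, Lee), (7, Orion, 34, 1999, Cal, Ned), (7, Orion, 34, 1999, Dee, Ivy), (7, Orion, 34, 1999, Ivy, Hal), (7, Orion, 34, 1999, Ned, Cal), (7, Orion, 34, 1999, Xia, Lee), (7, Orion, 38, 2018, Cal, Ned), (7, Orion, 38, 2018, Dee, Ivy), (7, Orion, 38, 2018, Ivy, Hal), (7, Orion, 38, 2018, Ned, Cal), (7, Orion, 38, 2018, Xia, Lee), (7, Orion, 7, 2021, Cal, Ned), (7, Orion, 7, 2021, Dee, Ivy), (7, Orion, 7, 2021, Ivy, Hal), (7, Orion, 7, 2021, Ned, Cal), (7, Orion, 7, 2021, Xia, Lee)}
Natural join on aname: {(7, Orion, 19, 2021, Dee, Ivy, 38), (7, Orion, 19, 2021, Ivy, Hal, 23), (7, Orion, 19, 2021, Ivy, Hal, 28), (7, Orion, 19, 2021, Ivy, Hal, 7), (7, Orion, 25, 2003, Dee, Ivy, 38), (7, Orion, 25, 2003, Ivy, Hal, 23), (7, Orion, 25, 2003, Ivy, Hal, 28), (7, Orion, 25, 2003, Ivy, Hal, 7), (7, Orion, 34, 1999, Dee, Ivy, 38), (7, Orion, 34, 1999, Ivy, Hal, 23), (7, Orion, 34, 1999, Ivy, Hal, 28), (7, Orion, 34, 1999, Ivy, Hal, 7), (7, Orion, 38, 2018, Dee, Ivy, 38), (7, Orion, 38, 2018, Ivy, Hal, 23), (7, Orion, 38, 2018, Ivy, Hal, 28), (7, Orion, 38, 2018, Ivy, Hal, 7), (7, Orion, 7, 2021, Dee, Ivy, 38), (7, Orion, 7, 2021, Ivy, Hal, 23), (7, Orion, 7, 2021, Ivy, Hal, 28), (7, Orion, 7, 2021, Ivy, Hal, 7)}
Projecting to aid, title, mid, sname: {(19, Orion, 23, Ivy), (19, Orion, 28, Ivy), (19, Orion, 38, Dee), (19, Orion, 7, Ivy), (25, Orion, 23, Ivy), (25, Orion, 28, Ivy), (25, Orion, 38, Dee), (25, Orion, 7, Ivy), (34, Orion, 23, Ivy), (34, Orion, 28, Ivy), (34, Orion, 38, Dee), (34, Orion, 7, Ivy), (38, Orion, 23, Ivy), (38, Orion, 28, Ivy), (38, Orion, 38, Dee), (38, Orion, 7, Ivy), (7, Orion, 23, Ivy), (7, Orion, 28, Ivy), (7, Orion, 38, Dee), (7, Orion, 7, Ivy)}
Filtering on mid = 7 and title = Orion leaves {(19, Orion, 7, Ivy), (25, Orion, 7, Ivy), (34, Orion, 7, Ivy), (38, Orion, 7, Ivy), (7, Orion, 7, Ivy)}.
Projecting to mid, aid: {(7, 19), (7, 25), (7, 34), (7, 38), (7, 7)}

{(7, 19), (7, 25), (7, 34), (7, 38), (7, 7)}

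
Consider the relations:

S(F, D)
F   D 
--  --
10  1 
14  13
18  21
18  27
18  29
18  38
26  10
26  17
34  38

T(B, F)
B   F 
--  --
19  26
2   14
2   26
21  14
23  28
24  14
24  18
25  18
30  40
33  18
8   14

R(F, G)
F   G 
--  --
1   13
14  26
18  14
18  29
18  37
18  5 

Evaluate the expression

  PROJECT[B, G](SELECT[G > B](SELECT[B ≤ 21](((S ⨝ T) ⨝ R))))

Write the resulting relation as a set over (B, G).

{(2, 26), (21, 26), (8, 26)}

Natural join on F: {(14, 13, 2), (14, 13, 21), (14, 13, 24), (14, 13, 8), (18, 21, 24), (18, 21, 25), (18, 21, 33), (18, 27, 24), (18, 27, 25), (18, 27, 33), (18, 29, 24), (18, 29, 25), (18, 29, 33), (18, 38, 24), (18, 38, 25), (18, 38, 33), (26, 10, 19), (26, 10, 2), (26, 17, 19), (26, 17, 2)}
Natural join on F: {(14, 13, 2, 26), (14, 13, 21, 26), (14, 13, 24, 26), (14, 13, 8, 26), (18, 21, 24, 14), (18, 21, 24, 29), (18, 21, 24, 37), (18, 21, 24, 5), (18, 21, 25, 14), (18, 21, 25, 29), (18, 21, 25, 37), (18, 21, 25, 5), (18, 21, 33, 14), (18, 21, 33, 29), (18, 21, 33, 37), (18, 21, 33, 5), (18, 27, 24, 14), (18, 27, 24, 29), (18, 27, 24, 37), (18, 27, 24, 5), (18, 27, 25, 14), (18, 27, 25, 29), (18, 27, 25, 37), (18, 27, 25, 5), (18, 27, 33, 14), (18, 27, 33, 29), (18, 27, 33, 37), (18, 27, 33, 5), (18, 29, 24, 14), (18, 29, 24, 29), (18, 29, 24, 37), (18, 29, 24, 5), (18, 29, 25, 14), (18, 29, 25, 29), (18, 29, 25, 37), (18, 29, 25, 5), (18, 29, 33, 14), (18, 29, 33, 29), (18, 29, 33, 37), (18, 29, 33, 5), (18, 38, 24, 14), (18, 38, 24, 29), (18, 38, 24, 37), (18, 38, 24, 5), (18, 38, 25, 14), (18, 38, 25, 29), (18, 38, 25, 37), (18, 38, 25, 5), (18, 38, 33, 14), (18, 38, 33, 29), (18, 38, 33, 37), (18, 38, 33, 5)}
Selection B ≤ 21: {(14, 13, 2, 26), (14, 13, 21, 26), (14, 13, 8, 26)}
Selection G > B: {(14, 13, 2, 26), (14, 13, 21, 26), (14, 13, 8, 26)}
π[B, G]: project onto (B, G) → {(2, 26), (21, 26), (8, 26)}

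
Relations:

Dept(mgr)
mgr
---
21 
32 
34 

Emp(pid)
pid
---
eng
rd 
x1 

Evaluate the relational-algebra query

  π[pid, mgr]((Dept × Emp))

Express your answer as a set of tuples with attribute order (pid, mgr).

{(eng, 21), (eng, 32), (eng, 34), (rd, 21), (rd, 32), (rd, 34), (x1, 21), (x1, 32), (x1, 34)}

Dept × Emp: Cartesian product, 3·3 = 9 tuples over (mgr, pid).
π_{pid, mgr} gives {(eng, 21), (eng, 32), (eng, 34), (rd, 21), (rd, 32), (rd, 34), (x1, 21), (x1, 32), (x1, 34)}.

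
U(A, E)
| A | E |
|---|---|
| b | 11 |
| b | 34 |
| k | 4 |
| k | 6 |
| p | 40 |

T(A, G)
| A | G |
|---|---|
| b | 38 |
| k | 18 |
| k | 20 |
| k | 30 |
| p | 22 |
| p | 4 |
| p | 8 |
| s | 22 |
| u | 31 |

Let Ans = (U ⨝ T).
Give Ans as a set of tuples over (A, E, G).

{(b, 11, 38), (b, 34, 38), (k, 4, 18), (k, 4, 20), (k, 4, 30), (k, 6, 18), (k, 6, 20), (k, 6, 30), (p, 40, 22), (p, 40, 4), (p, 40, 8)}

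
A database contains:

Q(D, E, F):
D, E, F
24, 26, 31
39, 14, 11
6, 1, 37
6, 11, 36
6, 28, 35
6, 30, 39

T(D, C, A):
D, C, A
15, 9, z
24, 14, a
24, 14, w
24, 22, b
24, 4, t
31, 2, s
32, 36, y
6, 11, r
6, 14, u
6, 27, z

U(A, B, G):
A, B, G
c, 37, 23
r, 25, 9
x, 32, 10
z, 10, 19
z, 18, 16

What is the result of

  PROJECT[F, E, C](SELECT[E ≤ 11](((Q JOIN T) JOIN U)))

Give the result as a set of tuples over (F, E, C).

{(36, 11, 11), (36, 11, 27), (37, 1, 11), (37, 1, 27)}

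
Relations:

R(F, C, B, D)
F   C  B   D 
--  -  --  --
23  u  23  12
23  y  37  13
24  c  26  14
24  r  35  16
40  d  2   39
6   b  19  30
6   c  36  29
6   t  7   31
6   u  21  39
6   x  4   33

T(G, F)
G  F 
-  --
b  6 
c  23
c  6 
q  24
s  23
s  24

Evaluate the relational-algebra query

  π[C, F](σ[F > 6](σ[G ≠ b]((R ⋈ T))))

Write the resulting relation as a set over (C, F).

Joining R and T on F yields {(23, u, 23, 12, c), (23, u, 23, 12, s), (23, y, 37, 13, c), (23, y, 37, 13, s), (24, c, 26, 14, q), (24, c, 26, 14, s), (24, r, 35, 16, q), (24, r, 35, 16, s), (6, b, 19, 30, b), (6, b, 19, 30, c), (6, c, 36, 29, b), (6, c, 36, 29, c), (6, t, 7, 31, b), (6, t, 7, 31, c), (6, u, 21, 39, b), (6, u, 21, 39, c), (6, x, 4, 33, b), (6, x, 4, 33, c)}.
Filtering on G ≠ b leaves {(23, u, 23, 12, c), (23, u, 23, 12, s), (23, y, 37, 13, c), (23, y, 37, 13, s), (24, c, 26, 14, q), (24, c, 26, 14, s), (24, r, 35, 16, q), (24, r, 35, 16, s), (6, b, 19, 30, c), (6, c, 36, 29, c), (6, t, 7, 31, c), (6, u, 21, 39, c), (6, x, 4, 33, c)}.
Filtering on F > 6 leaves {(23, u, 23, 12, c), (23, u, 23, 12, s), (23, y, 37, 13, c), (23, y, 37, 13, s), (24, c, 26, 14, q), (24, c, 26, 14, s), (24, r, 35, 16, q), (24, r, 35, 16, s)}.
Projecting to C, F (4 duplicate(s) eliminated): {(c, 24), (r, 24), (u, 23), (y, 23)}

{(c, 24), (r, 24), (u, 23), (y, 23)}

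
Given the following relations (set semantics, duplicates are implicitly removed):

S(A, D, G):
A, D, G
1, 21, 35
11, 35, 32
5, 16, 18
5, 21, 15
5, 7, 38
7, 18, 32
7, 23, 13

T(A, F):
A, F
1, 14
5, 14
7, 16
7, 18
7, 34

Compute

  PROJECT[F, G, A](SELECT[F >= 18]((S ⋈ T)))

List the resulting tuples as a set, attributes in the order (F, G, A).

{(18, 13, 7), (18, 32, 7), (34, 13, 7), (34, 32, 7)}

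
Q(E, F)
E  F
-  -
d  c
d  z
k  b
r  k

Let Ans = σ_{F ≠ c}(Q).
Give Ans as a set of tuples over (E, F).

{(d, z), (k, b), (r, k)}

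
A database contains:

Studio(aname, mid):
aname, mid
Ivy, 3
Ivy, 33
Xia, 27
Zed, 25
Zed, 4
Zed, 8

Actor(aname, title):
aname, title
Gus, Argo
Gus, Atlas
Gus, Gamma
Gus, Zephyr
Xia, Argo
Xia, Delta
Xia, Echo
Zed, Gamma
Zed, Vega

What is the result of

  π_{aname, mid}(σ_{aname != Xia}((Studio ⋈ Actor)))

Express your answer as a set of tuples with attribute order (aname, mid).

{(Zed, 25), (Zed, 4), (Zed, 8)}

Joining Studio and Actor on aname yields {(Xia, 27, Argo), (Xia, 27, Delta), (Xia, 27, Echo), (Zed, 25, Gamma), (Zed, 25, Vega), (Zed, 4, Gamma), (Zed, 4, Vega), (Zed, 8, Gamma), (Zed, 8, Vega)}.
Apply σ_{aname != Xia}; surviving tuples: {(Zed, 25, Gamma), (Zed, 25, Vega), (Zed, 4, Gamma), (Zed, 4, Vega), (Zed, 8, Gamma), (Zed, 8, Vega)}
Keep only column(s) aname, mid (3 duplicate(s) eliminated): {(Zed, 25), (Zed, 4), (Zed, 8)}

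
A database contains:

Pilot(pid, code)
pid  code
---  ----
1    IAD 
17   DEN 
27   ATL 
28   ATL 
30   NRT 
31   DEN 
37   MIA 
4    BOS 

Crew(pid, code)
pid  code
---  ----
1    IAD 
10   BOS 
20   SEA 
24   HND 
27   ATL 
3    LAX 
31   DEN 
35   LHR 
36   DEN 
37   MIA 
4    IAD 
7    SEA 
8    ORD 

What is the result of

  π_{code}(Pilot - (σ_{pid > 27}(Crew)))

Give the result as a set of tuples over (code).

Apply σ_{pid > 27}; surviving tuples: {(31, DEN), (35, LHR), (36, DEN), (37, MIA)}
Taking the difference: {(1, IAD), (17, DEN), (27, ATL), (28, ATL), (30, NRT), (4, BOS)}
Keep only column(s) code (1 duplicate(s) eliminated): {ATL, BOS, DEN, IAD, NRT}

{ATL, BOS, DEN, IAD, NRT}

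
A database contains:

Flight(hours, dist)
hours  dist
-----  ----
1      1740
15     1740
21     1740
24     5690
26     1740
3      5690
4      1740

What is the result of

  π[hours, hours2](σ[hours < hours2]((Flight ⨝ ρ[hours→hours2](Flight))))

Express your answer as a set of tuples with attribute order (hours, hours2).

{(1, 15), (1, 21), (1, 26), (1, 4), (15, 21), (15, 26), (21, 26), (3, 24), (4, 15), (4, 21), (4, 26)}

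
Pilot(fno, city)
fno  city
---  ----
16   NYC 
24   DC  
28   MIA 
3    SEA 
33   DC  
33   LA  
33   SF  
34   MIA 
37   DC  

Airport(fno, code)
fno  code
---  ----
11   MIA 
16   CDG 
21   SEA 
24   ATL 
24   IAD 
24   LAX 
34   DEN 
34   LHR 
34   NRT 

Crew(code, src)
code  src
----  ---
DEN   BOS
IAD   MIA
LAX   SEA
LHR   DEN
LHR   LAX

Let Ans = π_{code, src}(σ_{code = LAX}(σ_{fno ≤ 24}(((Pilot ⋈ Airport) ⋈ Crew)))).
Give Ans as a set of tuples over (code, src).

Natural join on fno: {(16, NYC, CDG), (24, DC, ATL), (24, DC, IAD), (24, DC, LAX), (34, MIA, DEN), (34, MIA, LHR), (34, MIA, NRT)}
Natural join on code: {(24, DC, IAD, MIA), (24, DC, LAX, SEA), (34, MIA, DEN, BOS), (34, MIA, LHR, DEN), (34, MIA, LHR, LAX)}
Selection fno ≤ 24: {(24, DC, IAD, MIA), (24, DC, LAX, SEA)}
Selection code = LAX: {(24, DC, LAX, SEA)}
π_{code, src} gives {(LAX, SEA)}.

{(LAX, SEA)}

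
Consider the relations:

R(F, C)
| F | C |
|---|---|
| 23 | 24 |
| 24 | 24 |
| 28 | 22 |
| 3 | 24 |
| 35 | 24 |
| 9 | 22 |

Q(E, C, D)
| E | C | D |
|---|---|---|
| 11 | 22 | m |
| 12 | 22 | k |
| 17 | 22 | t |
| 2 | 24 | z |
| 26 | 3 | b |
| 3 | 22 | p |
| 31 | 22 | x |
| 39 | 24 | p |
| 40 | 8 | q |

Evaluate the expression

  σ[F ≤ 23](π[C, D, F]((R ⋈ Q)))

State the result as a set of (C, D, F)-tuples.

R ⋈ Q (natural join on C): {(23, 24, 2, z), (23, 24, 39, p), (24, 24, 2, z), (24, 24, 39, p), (28, 22, 11, m), (28, 22, 12, k), (28, 22, 17, t), (28, 22, 3, p), (28, 22, 31, x), (3, 24, 2, z), (3, 24, 39, p), (35, 24, 2, z), (35, 24, 39, p), (9, 22, 11, m), (9, 22, 12, k), (9, 22, 17, t), (9, 22, 3, p), (9, 22, 31, x)}
π[C, D, F]: project onto (C, D, F) → {(22, k, 28), (22, k, 9), (22, m, 28), (22, m, 9), (22, p, 28), (22, p, 9), (22, t, 28), (22, t, 9), (22, x, 28), (22, x, 9), (24, p, 23), (24, p, 24), (24, p, 3), (24, p, 35), (24, z, 23), (24, z, 24), (24, z, 3), (24, z, 35)}
Selection F ≤ 23: {(22, k, 9), (22, m, 9), (22, p, 9), (22, t, 9), (22, x, 9), (24, p, 23), (24, p, 3), (24, z, 23), (24, z, 3)}

{(22, k, 9), (22, m, 9), (22, p, 9), (22, t, 9), (22, x, 9), (24, p, 23), (24, p, 3), (24, z, 23), (24, z, 3)}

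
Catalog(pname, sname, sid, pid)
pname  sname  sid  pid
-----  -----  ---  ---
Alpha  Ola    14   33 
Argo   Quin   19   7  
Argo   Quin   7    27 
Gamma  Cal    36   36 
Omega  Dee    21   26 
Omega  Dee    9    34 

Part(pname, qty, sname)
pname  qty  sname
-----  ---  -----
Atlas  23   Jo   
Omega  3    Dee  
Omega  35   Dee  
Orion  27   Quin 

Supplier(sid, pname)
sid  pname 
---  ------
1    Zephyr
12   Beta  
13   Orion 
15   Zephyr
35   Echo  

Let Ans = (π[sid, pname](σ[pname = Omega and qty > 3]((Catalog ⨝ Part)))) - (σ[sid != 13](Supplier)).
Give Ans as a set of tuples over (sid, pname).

{(21, Omega), (9, Omega)}

Joining Catalog and Part on pname, sname yields {(Omega, Dee, 21, 26, 3), (Omega, Dee, 21, 26, 35), (Omega, Dee, 9, 34, 3), (Omega, Dee, 9, 34, 35)}.
Apply σ_{pname = Omega and qty > 3}; surviving tuples: {(Omega, Dee, 21, 26, 35), (Omega, Dee, 9, 34, 35)}
π[sid, pname]: project onto (sid, pname) → {(21, Omega), (9, Omega)}
Apply σ_{sid != 13}; surviving tuples: {(1, Zephyr), (12, Beta), (15, Zephyr), (35, Echo)}
Set difference of the two operands is {(21, Omega), (9, Omega)}.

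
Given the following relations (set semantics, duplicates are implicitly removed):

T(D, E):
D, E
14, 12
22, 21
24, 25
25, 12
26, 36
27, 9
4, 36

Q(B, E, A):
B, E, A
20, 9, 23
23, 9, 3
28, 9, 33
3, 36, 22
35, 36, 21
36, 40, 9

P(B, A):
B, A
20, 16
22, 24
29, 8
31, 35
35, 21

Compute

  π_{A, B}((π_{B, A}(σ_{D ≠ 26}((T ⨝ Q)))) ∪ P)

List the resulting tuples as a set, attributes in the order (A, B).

{(16, 20), (21, 35), (22, 3), (23, 20), (24, 22), (3, 23), (33, 28), (35, 31), (8, 29)}

Joining T and Q on E yields {(26, 36, 3, 22), (26, 36, 35, 21), (27, 9, 20, 23), (27, 9, 23, 3), (27, 9, 28, 33), (4, 36, 3, 22), (4, 36, 35, 21)}.
Apply σ_{D ≠ 26}; surviving tuples: {(27, 9, 20, 23), (27, 9, 23, 3), (27, 9, 28, 33), (4, 36, 3, 22), (4, 36, 35, 21)}
π[B, A]: project onto (B, A) → {(20, 23), (23, 3), (28, 33), (3, 22), (35, 21)}
Set union of the two operands is {(20, 16), (20, 23), (22, 24), (23, 3), (28, 33), (29, 8), (3, 22), (31, 35), (35, 21)}.
π[A, B]: project onto (A, B) → {(16, 20), (21, 35), (22, 3), (23, 20), (24, 22), (3, 23), (33, 28), (35, 31), (8, 29)}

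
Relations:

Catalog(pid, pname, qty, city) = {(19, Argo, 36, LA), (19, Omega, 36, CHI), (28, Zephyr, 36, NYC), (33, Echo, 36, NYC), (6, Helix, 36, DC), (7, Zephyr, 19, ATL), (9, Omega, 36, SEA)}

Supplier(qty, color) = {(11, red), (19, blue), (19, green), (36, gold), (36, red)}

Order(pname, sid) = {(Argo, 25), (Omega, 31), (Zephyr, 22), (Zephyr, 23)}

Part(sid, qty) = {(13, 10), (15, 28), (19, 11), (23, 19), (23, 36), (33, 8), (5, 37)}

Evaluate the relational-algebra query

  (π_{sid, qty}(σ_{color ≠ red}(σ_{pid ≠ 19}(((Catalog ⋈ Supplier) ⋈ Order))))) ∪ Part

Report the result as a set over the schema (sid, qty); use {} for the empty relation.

{(13, 10), (15, 28), (19, 11), (22, 19), (22, 36), (23, 19), (23, 36), (31, 36), (33, 8), (5, 37)}

Natural join on qty: {(19, Argo, 36, LA, gold), (19, Argo, 36, LA, red), (19, Omega, 36, CHI, gold), (19, Omega, 36, CHI, red), (28, Zephyr, 36, NYC, gold), (28, Zephyr, 36, NYC, red), (33, Echo, 36, NYC, gold), (33, Echo, 36, NYC, red), (6, Helix, 36, DC, gold), (6, Helix, 36, DC, red), (7, Zephyr, 19, ATL, blue), (7, Zephyr, 19, ATL, green), (9, Omega, 36, SEA, gold), (9, Omega, 36, SEA, red)}
Natural join on pname: {(19, Argo, 36, LA, gold, 25), (19, Argo, 36, LA, red, 25), (19, Omega, 36, CHI, gold, 31), (19, Omega, 36, CHI, red, 31), (28, Zephyr, 36, NYC, gold, 22), (28, Zephyr, 36, NYC, gold, 23), (28, Zephyr, 36, NYC, red, 22), (28, Zephyr, 36, NYC, red, 23), (7, Zephyr, 19, ATL, blue, 22), (7, Zephyr, 19, ATL, blue, 23), (7, Zephyr, 19, ATL, green, 22), (7, Zephyr, 19, ATL, green, 23), (9, Omega, 36, SEA, gold, 31), (9, Omega, 36, SEA, red, 31)}
Apply σ_{pid ≠ 19}; surviving tuples: {(28, Zephyr, 36, NYC, gold, 22), (28, Zephyr, 36, NYC, gold, 23), (28, Zephyr, 36, NYC, red, 22), (28, Zephyr, 36, NYC, red, 23), (7, Zephyr, 19, ATL, blue, 22), (7, Zephyr, 19, ATL, blue, 23), (7, Zephyr, 19, ATL, green, 22), (7, Zephyr, 19, ATL, green, 23), (9, Omega, 36, SEA, gold, 31), (9, Omega, 36, SEA, red, 31)}
Apply σ_{color ≠ red}; surviving tuples: {(28, Zephyr, 36, NYC, gold, 22), (28, Zephyr, 36, NYC, gold, 23), (7, Zephyr, 19, ATL, blue, 22), (7, Zephyr, 19, ATL, blue, 23), (7, Zephyr, 19, ATL, green, 22), (7, Zephyr, 19, ATL, green, 23), (9, Omega, 36, SEA, gold, 31)}
Keep only column(s) sid, qty (2 duplicate(s) eliminated): {(22, 19), (22, 36), (23, 19), (23, 36), (31, 36)}
Union: {(22, 19), (22, 36), (23, 19), (23, 36), (31, 36)} with {(13, 10), (15, 28), (19, 11), (23, 19), (23, 36), (33, 8), (5, 37)} → {(13, 10), (15, 28), (19, 11), (22, 19), (22, 36), (23, 19), (23, 36), (31, 36), (33, 8), (5, 37)}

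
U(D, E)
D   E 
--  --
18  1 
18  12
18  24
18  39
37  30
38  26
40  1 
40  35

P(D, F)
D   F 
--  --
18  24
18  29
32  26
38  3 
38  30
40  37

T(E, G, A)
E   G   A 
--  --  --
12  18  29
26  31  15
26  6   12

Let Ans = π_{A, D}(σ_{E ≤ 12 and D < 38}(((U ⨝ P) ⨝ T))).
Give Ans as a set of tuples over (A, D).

Natural join on D: {(18, 1, 24), (18, 1, 29), (18, 12, 24), (18, 12, 29), (18, 24, 24), (18, 24, 29), (18, 39, 24), (18, 39, 29), (38, 26, 3), (38, 26, 30), (40, 1, 37), (40, 35, 37)}
Natural join on E: {(18, 12, 24, 18, 29), (18, 12, 29, 18, 29), (38, 26, 3, 31, 15), (38, 26, 3, 6, 12), (38, 26, 30, 31, 15), (38, 26, 30, 6, 12)}
Selection E ≤ 12 and D < 38: {(18, 12, 24, 18, 29), (18, 12, 29, 18, 29)}
π[A, D]: project onto (A, D) (1 duplicate(s) eliminated) → {(29, 18)}

{(29, 18)}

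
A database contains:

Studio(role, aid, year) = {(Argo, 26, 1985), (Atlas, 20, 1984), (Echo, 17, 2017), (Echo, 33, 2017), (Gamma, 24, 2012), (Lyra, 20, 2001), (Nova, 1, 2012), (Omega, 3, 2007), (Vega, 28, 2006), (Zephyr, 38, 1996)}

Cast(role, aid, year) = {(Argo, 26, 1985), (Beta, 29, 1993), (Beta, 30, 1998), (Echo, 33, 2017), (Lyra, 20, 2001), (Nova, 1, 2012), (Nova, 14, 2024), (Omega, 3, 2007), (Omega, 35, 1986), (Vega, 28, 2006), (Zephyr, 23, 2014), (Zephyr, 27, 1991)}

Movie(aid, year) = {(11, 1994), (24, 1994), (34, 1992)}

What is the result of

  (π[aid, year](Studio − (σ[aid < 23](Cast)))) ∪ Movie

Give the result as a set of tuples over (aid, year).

Filtering on aid < 23 leaves {(Lyra, 20, 2001), (Nova, 1, 2012), (Nova, 14, 2024), (Omega, 3, 2007)}.
Difference: {(Argo, 26, 1985), (Atlas, 20, 1984), (Echo, 17, 2017), (Echo, 33, 2017), (Gamma, 24, 2012), (Lyra, 20, 2001), (Nova, 1, 2012), (Omega, 3, 2007), (Vega, 28, 2006), (Zephyr, 38, 1996)} with {(Lyra, 20, 2001), (Nova, 1, 2012), (Nova, 14, 2024), (Omega, 3, 2007)} → {(Argo, 26, 1985), (Atlas, 20, 1984), (Echo, 17, 2017), (Echo, 33, 2017), (Gamma, 24, 2012), (Vega, 28, 2006), (Zephyr, 38, 1996)}
π_{aid, year} gives {(17, 2017), (20, 1984), (24, 2012), (26, 1985), (28, 2006), (33, 2017), (38, 1996)}.
Union: {(17, 2017), (20, 1984), (24, 2012), (26, 1985), (28, 2006), (33, 2017), (38, 1996)} with {(11, 1994), (24, 1994), (34, 1992)} → {(11, 1994), (17, 2017), (20, 1984), (24, 1994), (24, 2012), (26, 1985), (28, 2006), (33, 2017), (34, 1992), (38, 1996)}

{(11, 1994), (17, 2017), (20, 1984), (24, 1994), (24, 2012), (26, 1985), (28, 2006), (33, 2017), (34, 1992), (38, 1996)}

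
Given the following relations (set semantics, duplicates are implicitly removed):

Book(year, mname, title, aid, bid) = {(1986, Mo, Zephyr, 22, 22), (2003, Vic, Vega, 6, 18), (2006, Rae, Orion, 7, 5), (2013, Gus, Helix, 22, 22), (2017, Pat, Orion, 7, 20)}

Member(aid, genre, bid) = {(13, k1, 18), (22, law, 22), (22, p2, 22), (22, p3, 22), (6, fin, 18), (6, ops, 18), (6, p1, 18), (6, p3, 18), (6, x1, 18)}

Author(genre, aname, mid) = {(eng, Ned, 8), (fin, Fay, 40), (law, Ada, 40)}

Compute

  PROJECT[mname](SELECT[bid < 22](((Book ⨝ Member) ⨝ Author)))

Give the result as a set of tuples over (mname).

Joining Book and Member on aid, bid yields {(1986, Mo, Zephyr, 22, 22, law), (1986, Mo, Zephyr, 22, 22, p2), (1986, Mo, Zephyr, 22, 22, p3), (2003, Vic, Vega, 6, 18, fin), (2003, Vic, Vega, 6, 18, ops), (2003, Vic, Vega, 6, 18, p1), (2003, Vic, Vega, 6, 18, p3), (2003, Vic, Vega, 6, 18, x1), (2013, Gus, Helix, 22, 22, law), (2013, Gus, Helix, 22, 22, p2), (2013, Gus, Helix, 22, 22, p3)}.
Joining (Book ⨝ Member) and Author on genre yields {(1986, Mo, Zephyr, 22, 22, law, Ada, 40), (2003, Vic, Vega, 6, 18, fin, Fay, 40), (2013, Gus, Helix, 22, 22, law, Ada, 40)}.
Filtering on bid < 22 leaves {(2003, Vic, Vega, 6, 18, fin, Fay, 40)}.
Projecting to mname: {Vic}

{Vic}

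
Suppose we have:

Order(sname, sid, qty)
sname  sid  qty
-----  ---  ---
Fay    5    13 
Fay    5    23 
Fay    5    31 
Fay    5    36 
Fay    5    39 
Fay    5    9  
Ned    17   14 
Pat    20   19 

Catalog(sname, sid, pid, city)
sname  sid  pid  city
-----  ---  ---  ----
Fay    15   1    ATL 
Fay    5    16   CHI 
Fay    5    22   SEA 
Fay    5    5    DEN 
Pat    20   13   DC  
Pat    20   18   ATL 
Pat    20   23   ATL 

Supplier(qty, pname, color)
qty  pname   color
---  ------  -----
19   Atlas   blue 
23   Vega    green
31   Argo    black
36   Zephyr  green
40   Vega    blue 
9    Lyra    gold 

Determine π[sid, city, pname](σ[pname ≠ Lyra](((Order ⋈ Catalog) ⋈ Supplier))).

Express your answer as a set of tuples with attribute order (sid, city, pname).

{(20, ATL, Atlas), (20, DC, Atlas), (5, CHI, Argo), (5, CHI, Vega), (5, CHI, Zephyr), (5, DEN, Argo), (5, DEN, Vega), (5, DEN, Zephyr), (5, SEA, Argo), (5, SEA, Vega), (5, SEA, Zephyr)}

Joining Order and Catalog on sname, sid yields {(Fay, 5, 13, 16, CHI), (Fay, 5, 13, 22, SEA), (Fay, 5, 13, 5, DEN), (Fay, 5, 23, 16, CHI), (Fay, 5, 23, 22, SEA), (Fay, 5, 23, 5, DEN), (Fay, 5, 31, 16, CHI), (Fay, 5, 31, 22, SEA), (Fay, 5, 31, 5, DEN), (Fay, 5, 36, 16, CHI), (Fay, 5, 36, 22, SEA), (Fay, 5, 36, 5, DEN), (Fay, 5, 39, 16, CHI), (Fay, 5, 39, 22, SEA), (Fay, 5, 39, 5, DEN), (Fay, 5, 9, 16, CHI), (Fay, 5, 9, 22, SEA), (Fay, 5, 9, 5, DEN), (Pat, 20, 19, 13, DC), (Pat, 20, 19, 18, ATL), (Pat, 20, 19, 23, ATL)}.
Joining (Order ⋈ Catalog) and Supplier on qty yields {(Fay, 5, 23, 16, CHI, Vega, green), (Fay, 5, 23, 22, SEA, Vega, green), (Fay, 5, 23, 5, DEN, Vega, green), (Fay, 5, 31, 16, CHI, Argo, black), (Fay, 5, 31, 22, SEA, Argo, black), (Fay, 5, 31, 5, DEN, Argo, black), (Fay, 5, 36, 16, CHI, Zephyr, green), (Fay, 5, 36, 22, SEA, Zephyr, green), (Fay, 5, 36, 5, DEN, Zephyr, green), (Fay, 5, 9, 16, CHI, Lyra, gold), (Fay, 5, 9, 22, SEA, Lyra, gold), (Fay, 5, 9, 5, DEN, Lyra, gold), (Pat, 20, 19, 13, DC, Atlas, blue), (Pat, 20, 19, 18, ATL, Atlas, blue), (Pat, 20, 19, 23, ATL, Atlas, blue)}.
σ[pname ≠ Lyra]: keep tuples satisfying pname ≠ Lyra → {(Fay, 5, 23, 16, CHI, Vega, green), (Fay, 5, 23, 22, SEA, Vega, green), (Fay, 5, 23, 5, DEN, Vega, green), (Fay, 5, 31, 16, CHI, Argo, black), (Fay, 5, 31, 22, SEA, Argo, black), (Fay, 5, 31, 5, DEN, Argo, black), (Fay, 5, 36, 16, CHI, Zephyr, green), (Fay, 5, 36, 22, SEA, Zephyr, green), (Fay, 5, 36, 5, DEN, Zephyr, green), (Pat, 20, 19, 13, DC, Atlas, blue), (Pat, 20, 19, 18, ATL, Atlas, blue), (Pat, 20, 19, 23, ATL, Atlas, blue)}
Projecting to sid, city, pname (1 duplicate(s) eliminated): {(20, ATL, Atlas), (20, DC, Atlas), (5, CHI, Argo), (5, CHI, Vega), (5, CHI, Zephyr), (5, DEN, Argo), (5, DEN, Vega), (5, DEN, Zephyr), (5, SEA, Argo), (5, SEA, Vega), (5, SEA, Zephyr)}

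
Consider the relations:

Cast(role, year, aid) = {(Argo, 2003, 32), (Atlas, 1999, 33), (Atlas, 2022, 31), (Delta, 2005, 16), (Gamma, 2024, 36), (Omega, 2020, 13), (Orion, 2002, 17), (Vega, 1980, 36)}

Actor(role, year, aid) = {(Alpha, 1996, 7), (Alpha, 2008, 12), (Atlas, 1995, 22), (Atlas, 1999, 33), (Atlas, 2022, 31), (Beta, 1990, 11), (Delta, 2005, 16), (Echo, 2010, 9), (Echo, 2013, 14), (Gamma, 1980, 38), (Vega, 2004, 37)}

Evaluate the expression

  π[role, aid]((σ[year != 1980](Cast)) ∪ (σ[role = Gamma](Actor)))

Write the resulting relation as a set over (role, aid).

Filtering on year != 1980 leaves {(Argo, 2003, 32), (Atlas, 1999, 33), (Atlas, 2022, 31), (Delta, 2005, 16), (Gamma, 2024, 36), (Omega, 2020, 13), (Orion, 2002, 17)}.
Filtering on role = Gamma leaves {(Gamma, 1980, 38)}.
Set union of the two operands is {(Argo, 2003, 32), (Atlas, 1999, 33), (Atlas, 2022, 31), (Delta, 2005, 16), (Gamma, 1980, 38), (Gamma, 2024, 36), (Omega, 2020, 13), (Orion, 2002, 17)}.
Keep only column(s) role, aid: {(Argo, 32), (Atlas, 31), (Atlas, 33), (Delta, 16), (Gamma, 36), (Gamma, 38), (Omega, 13), (Orion, 17)}

{(Argo, 32), (Atlas, 31), (Atlas, 33), (Delta, 16), (Gamma, 36), (Gamma, 38), (Omega, 13), (Orion, 17)}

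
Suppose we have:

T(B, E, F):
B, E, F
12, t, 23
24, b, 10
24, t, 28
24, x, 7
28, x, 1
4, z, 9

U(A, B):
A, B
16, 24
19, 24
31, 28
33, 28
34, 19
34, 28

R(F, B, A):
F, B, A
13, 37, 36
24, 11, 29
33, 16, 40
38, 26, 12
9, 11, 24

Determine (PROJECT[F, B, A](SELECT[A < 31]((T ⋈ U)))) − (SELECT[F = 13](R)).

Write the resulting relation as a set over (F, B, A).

{(10, 24, 16), (10, 24, 19), (28, 24, 16), (28, 24, 19), (7, 24, 16), (7, 24, 19)}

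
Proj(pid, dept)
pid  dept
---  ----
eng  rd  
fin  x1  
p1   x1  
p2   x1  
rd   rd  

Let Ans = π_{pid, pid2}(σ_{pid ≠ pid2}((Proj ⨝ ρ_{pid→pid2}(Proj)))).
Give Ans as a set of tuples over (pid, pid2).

{(eng, rd), (fin, p1), (fin, p2), (p1, fin), (p1, p2), (p2, fin), (p2, p1), (rd, eng)}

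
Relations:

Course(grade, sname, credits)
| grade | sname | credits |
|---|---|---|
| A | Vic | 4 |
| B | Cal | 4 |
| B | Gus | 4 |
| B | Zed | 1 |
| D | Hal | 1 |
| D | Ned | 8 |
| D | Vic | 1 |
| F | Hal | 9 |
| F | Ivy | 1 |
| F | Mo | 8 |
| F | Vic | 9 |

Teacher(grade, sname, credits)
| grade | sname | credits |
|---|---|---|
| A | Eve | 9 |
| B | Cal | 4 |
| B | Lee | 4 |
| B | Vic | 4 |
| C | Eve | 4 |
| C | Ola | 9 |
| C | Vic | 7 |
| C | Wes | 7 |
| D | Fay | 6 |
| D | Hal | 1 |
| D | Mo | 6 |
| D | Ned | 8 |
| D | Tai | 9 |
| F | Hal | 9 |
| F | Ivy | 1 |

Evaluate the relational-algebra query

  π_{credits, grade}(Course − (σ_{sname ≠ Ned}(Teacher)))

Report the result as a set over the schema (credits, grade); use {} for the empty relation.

Selection sname ≠ Ned: {(A, Eve, 9), (B, Cal, 4), (B, Lee, 4), (B, Vic, 4), (C, Eve, 4), (C, Ola, 9), (C, Vic, 7), (C, Wes, 7), (D, Fay, 6), (D, Hal, 1), (D, Mo, 6), (D, Tai, 9), (F, Hal, 9), (F, Ivy, 1)}
Taking the difference: {(A, Vic, 4), (B, Gus, 4), (B, Zed, 1), (D, Ned, 8), (D, Vic, 1), (F, Mo, 8), (F, Vic, 9)}
Keep only column(s) credits, grade: {(1, B), (1, D), (4, A), (4, B), (8, D), (8, F), (9, F)}

{(1, B), (1, D), (4, A), (4, B), (8, D), (8, F), (9, F)}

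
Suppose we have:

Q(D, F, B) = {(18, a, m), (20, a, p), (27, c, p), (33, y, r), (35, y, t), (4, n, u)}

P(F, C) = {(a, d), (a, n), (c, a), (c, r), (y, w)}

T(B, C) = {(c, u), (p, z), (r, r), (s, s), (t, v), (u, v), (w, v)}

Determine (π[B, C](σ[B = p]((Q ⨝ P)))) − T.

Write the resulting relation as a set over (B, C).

{(p, a), (p, d), (p, n), (p, r)}

Natural join on F: {(18, a, m, d), (18, a, m, n), (20, a, p, d), (20, a, p, n), (27, c, p, a), (27, c, p, r), (33, y, r, w), (35, y, t, w)}
σ[B = p]: keep tuples satisfying B = p → {(20, a, p, d), (20, a, p, n), (27, c, p, a), (27, c, p, r)}
π_{B, C} gives {(p, a), (p, d), (p, n), (p, r)}.
Taking the difference: {(p, a), (p, d), (p, n), (p, r)}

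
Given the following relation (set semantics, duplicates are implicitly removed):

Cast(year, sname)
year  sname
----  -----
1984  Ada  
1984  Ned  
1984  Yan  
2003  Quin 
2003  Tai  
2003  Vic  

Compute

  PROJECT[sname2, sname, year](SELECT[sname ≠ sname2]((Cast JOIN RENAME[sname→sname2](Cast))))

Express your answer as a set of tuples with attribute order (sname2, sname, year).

{(Ada, Ned, 1984), (Ada, Yan, 1984), (Ned, Ada, 1984), (Ned, Yan, 1984), (Quin, Tai, 2003), (Quin, Vic, 2003), (Tai, Quin, 2003), (Tai, Vic, 2003), (Vic, Quin, 2003), (Vic, Tai, 2003), (Yan, Ada, 1984), (Yan, Ned, 1984)}

ρ[sname→sname2]: schema becomes (year, sname2); tuples unchanged.
Natural join on year: {(1984, Ada, Ada), (1984, Ada, Ned), (1984, Ada, Yan), (1984, Ned, Ada), (1984, Ned, Ned), (1984, Ned, Yan), (1984, Yan, Ada), (1984, Yan, Ned), (1984, Yan, Yan), (2003, Quin, Quin), (2003, Quin, Tai), (2003, Quin, Vic), (2003, Tai, Quin), (2003, Tai, Tai), (2003, Tai, Vic), (2003, Vic, Quin), (2003, Vic, Tai), (2003, Vic, Vic)}
Filtering on sname ≠ sname2 leaves {(1984, Ada, Ned), (1984, Ada, Yan), (1984, Ned, Ada), (1984, Ned, Yan), (1984, Yan, Ada), (1984, Yan, Ned), (2003, Quin, Tai), (2003, Quin, Vic), (2003, Tai, Quin), (2003, Tai, Vic), (2003, Vic, Quin), (2003, Vic, Tai)}.
π[sname2, sname, year]: project onto (sname2, sname, year) → {(Ada, Ned, 1984), (Ada, Yan, 1984), (Ned, Ada, 1984), (Ned, Yan, 1984), (Quin, Tai, 2003), (Quin, Vic, 2003), (Tai, Quin, 2003), (Tai, Vic, 2003), (Vic, Quin, 2003), (Vic, Tai, 2003), (Yan, Ada, 1984), (Yan, Ned, 1984)}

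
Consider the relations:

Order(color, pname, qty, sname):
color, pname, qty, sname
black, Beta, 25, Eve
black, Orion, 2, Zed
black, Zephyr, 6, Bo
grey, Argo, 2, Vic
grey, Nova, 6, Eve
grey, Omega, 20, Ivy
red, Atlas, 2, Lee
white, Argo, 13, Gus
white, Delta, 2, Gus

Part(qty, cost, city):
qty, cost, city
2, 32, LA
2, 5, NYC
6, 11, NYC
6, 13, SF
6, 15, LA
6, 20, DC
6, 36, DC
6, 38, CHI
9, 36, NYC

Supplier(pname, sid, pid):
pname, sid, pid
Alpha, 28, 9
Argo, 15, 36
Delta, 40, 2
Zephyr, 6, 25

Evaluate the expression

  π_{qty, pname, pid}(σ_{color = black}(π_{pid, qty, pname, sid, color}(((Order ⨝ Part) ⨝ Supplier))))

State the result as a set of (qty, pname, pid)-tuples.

Joining Order and Part on qty yields {(black, Orion, 2, Zed, 32, LA), (black, Orion, 2, Zed, 5, NYC), (black, Zephyr, 6, Bo, 11, NYC), (black, Zephyr, 6, Bo, 13, SF), (black, Zephyr, 6, Bo, 15, LA), (black, Zephyr, 6, Bo, 20, DC), (black, Zephyr, 6, Bo, 36, DC), (black, Zephyr, 6, Bo, 38, CHI), (grey, Argo, 2, Vic, 32, LA), (grey, Argo, 2, Vic, 5, NYC), (grey, Nova, 6, Eve, 11, NYC), (grey, Nova, 6, Eve, 13, SF), (grey, Nova, 6, Eve, 15, LA), (grey, Nova, 6, Eve, 20, DC), (grey, Nova, 6, Eve, 36, DC), (grey, Nova, 6, Eve, 38, CHI), (red, Atlas, 2, Lee, 32, LA), (red, Atlas, 2, Lee, 5, NYC), (white, Delta, 2, Gus, 32, LA), (white, Delta, 2, Gus, 5, NYC)}.
Joining (Order ⨝ Part) and Supplier on pname yields {(black, Zephyr, 6, Bo, 11, NYC, 6, 25), (black, Zephyr, 6, Bo, 13, SF, 6, 25), (black, Zephyr, 6, Bo, 15, LA, 6, 25), (black, Zephyr, 6, Bo, 20, DC, 6, 25), (black, Zephyr, 6, Bo, 36, DC, 6, 25), (black, Zephyr, 6, Bo, 38, CHI, 6, 25), (grey, Argo, 2, Vic, 32, LA, 15, 36), (grey, Argo, 2, Vic, 5, NYC, 15, 36), (white, Delta, 2, Gus, 32, LA, 40, 2), (white, Delta, 2, Gus, 5, NYC, 40, 2)}.
Keep only column(s) pid, qty, pname, sid, color (7 duplicate(s) eliminated): {(2, 2, Delta, 40, white), (25, 6, Zephyr, 6, black), (36, 2, Argo, 15, grey)}
Apply σ_{color = black}; surviving tuples: {(25, 6, Zephyr, 6, black)}
Keep only column(s) qty, pname, pid: {(6, Zephyr, 25)}

{(6, Zephyr, 25)}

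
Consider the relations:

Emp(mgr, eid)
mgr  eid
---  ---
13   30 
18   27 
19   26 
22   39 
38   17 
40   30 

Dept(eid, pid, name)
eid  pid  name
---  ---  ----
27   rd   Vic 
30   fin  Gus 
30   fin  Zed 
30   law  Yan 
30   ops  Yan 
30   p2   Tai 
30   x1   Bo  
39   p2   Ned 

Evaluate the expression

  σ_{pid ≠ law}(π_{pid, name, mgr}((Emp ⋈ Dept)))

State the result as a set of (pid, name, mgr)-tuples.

{(fin, Gus, 13), (fin, Gus, 40), (fin, Zed, 13), (fin, Zed, 40), (ops, Yan, 13), (ops, Yan, 40), (p2, Ned, 22), (p2, Tai, 13), (p2, Tai, 40), (rd, Vic, 18), (x1, Bo, 13), (x1, Bo, 40)}

Natural join on eid: {(13, 30, fin, Gus), (13, 30, fin, Zed), (13, 30, law, Yan), (13, 30, ops, Yan), (13, 30, p2, Tai), (13, 30, x1, Bo), (18, 27, rd, Vic), (22, 39, p2, Ned), (40, 30, fin, Gus), (40, 30, fin, Zed), (40, 30, law, Yan), (40, 30, ops, Yan), (40, 30, p2, Tai), (40, 30, x1, Bo)}
Keep only column(s) pid, name, mgr: {(fin, Gus, 13), (fin, Gus, 40), (fin, Zed, 13), (fin, Zed, 40), (law, Yan, 13), (law, Yan, 40), (ops, Yan, 13), (ops, Yan, 40), (p2, Ned, 22), (p2, Tai, 13), (p2, Tai, 40), (rd, Vic, 18), (x1, Bo, 13), (x1, Bo, 40)}
σ[pid ≠ law]: keep tuples satisfying pid ≠ law → {(fin, Gus, 13), (fin, Gus, 40), (fin, Zed, 13), (fin, Zed, 40), (ops, Yan, 13), (ops, Yan, 40), (p2, Ned, 22), (p2, Tai, 13), (p2, Tai, 40), (rd, Vic, 18), (x1, Bo, 13), (x1, Bo, 40)}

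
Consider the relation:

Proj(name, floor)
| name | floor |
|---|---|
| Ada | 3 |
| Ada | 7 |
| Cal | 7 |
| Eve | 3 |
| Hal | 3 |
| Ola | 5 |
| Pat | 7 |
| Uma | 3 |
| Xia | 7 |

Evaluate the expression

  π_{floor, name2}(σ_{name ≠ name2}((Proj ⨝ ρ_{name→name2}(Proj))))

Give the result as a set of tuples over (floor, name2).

{(3, Ada), (3, Eve), (3, Hal), (3, Uma), (7, Ada), (7, Cal), (7, Pat), (7, Xia)}

ρ[name→name2]: schema becomes (name2, floor); tuples unchanged.
Joining Proj and ρ_{name→name2}(Proj) on floor yields {(Ada, 3, Ada), (Ada, 3, Eve), (Ada, 3, Hal), (Ada, 3, Uma), (Ada, 7, Ada), (Ada, 7, Cal), (Ada, 7, Pat), (Ada, 7, Xia), (Cal, 7, Ada), (Cal, 7, Cal), (Cal, 7, Pat), (Cal, 7, Xia), (Eve, 3, Ada), (Eve, 3, Eve), (Eve, 3, Hal), (Eve, 3, Uma), (Hal, 3, Ada), (Hal, 3, Eve), (Hal, 3, Hal), (Hal, 3, Uma), (Ola, 5, Ola), (Pat, 7, Ada), (Pat, 7, Cal), (Pat, 7, Pat), (Pat, 7, Xia), (Uma, 3, Ada), (Uma, 3, Eve), (Uma, 3, Hal), (Uma, 3, Uma), (Xia, 7, Ada), (Xia, 7, Cal), (Xia, 7, Pat), (Xia, 7, Xia)}.
Apply σ_{name ≠ name2}; surviving tuples: {(Ada, 3, Eve), (Ada, 3, Hal), (Ada, 3, Uma), (Ada, 7, Cal), (Ada, 7, Pat), (Ada, 7, Xia), (Cal, 7, Ada), (Cal, 7, Pat), (Cal, 7, Xia), (Eve, 3, Ada), (Eve, 3, Hal), (Eve, 3, Uma), (Hal, 3, Ada), (Hal, 3, Eve), (Hal, 3, Uma), (Pat, 7, Ada), (Pat, 7, Cal), (Pat, 7, Xia), (Uma, 3, Ada), (Uma, 3, Eve), (Uma, 3, Hal), (Xia, 7, Ada), (Xia, 7, Cal), (Xia, 7, Pat)}
Keep only column(s) floor, name2 (16 duplicate(s) eliminated): {(3, Ada), (3, Eve), (3, Hal), (3, Uma), (7, Ada), (7, Cal), (7, Pat), (7, Xia)}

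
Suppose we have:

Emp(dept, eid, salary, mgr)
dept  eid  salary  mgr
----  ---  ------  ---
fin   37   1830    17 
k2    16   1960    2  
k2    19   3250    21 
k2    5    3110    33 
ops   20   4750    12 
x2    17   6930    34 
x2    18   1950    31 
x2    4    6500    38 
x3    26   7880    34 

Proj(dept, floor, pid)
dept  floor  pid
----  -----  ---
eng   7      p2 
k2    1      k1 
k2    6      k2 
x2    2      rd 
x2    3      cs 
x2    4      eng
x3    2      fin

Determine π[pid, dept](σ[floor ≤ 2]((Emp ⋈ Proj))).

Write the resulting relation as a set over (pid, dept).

{(fin, x3), (k1, k2), (rd, x2)}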